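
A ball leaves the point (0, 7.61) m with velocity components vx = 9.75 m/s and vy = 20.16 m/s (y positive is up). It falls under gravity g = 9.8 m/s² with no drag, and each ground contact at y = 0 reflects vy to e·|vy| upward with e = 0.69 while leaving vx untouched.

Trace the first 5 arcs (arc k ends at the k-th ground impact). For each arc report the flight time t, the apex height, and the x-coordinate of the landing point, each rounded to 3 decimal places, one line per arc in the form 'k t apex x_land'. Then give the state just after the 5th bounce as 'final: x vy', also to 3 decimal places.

Arc 1: start y=7.610, vy=20.160 → t=4.462, apex=28.346, x_land=43.508, impact vy=-23.571
  bounce: vy ← 0.69·23.571 = 16.264
Arc 2: start y=0.000, vy=16.264 → t=3.319, apex=13.496, x_land=75.869, impact vy=-16.264
  bounce: vy ← 0.69·16.264 = 11.222
Arc 3: start y=0.000, vy=11.222 → t=2.290, apex=6.425, x_land=98.199, impact vy=-11.222
  bounce: vy ← 0.69·11.222 = 7.743
Arc 4: start y=0.000, vy=7.743 → t=1.580, apex=3.059, x_land=113.606, impact vy=-7.743
  bounce: vy ← 0.69·7.743 = 5.343
Arc 5: start y=0.000, vy=5.343 → t=1.090, apex=1.456, x_land=124.237, impact vy=-5.343
  bounce: vy ← 0.69·5.343 = 3.687

1 4.462 28.346 43.508
2 3.319 13.496 75.869
3 2.290 6.425 98.199
4 1.580 3.059 113.606
5 1.090 1.456 124.237
final: 124.237 3.687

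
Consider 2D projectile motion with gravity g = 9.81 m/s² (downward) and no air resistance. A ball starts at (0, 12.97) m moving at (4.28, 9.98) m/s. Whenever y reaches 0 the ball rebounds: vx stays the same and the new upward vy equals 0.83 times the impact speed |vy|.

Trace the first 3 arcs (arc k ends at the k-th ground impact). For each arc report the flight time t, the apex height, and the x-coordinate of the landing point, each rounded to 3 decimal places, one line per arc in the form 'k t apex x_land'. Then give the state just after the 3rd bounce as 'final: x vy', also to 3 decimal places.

Arc 1: start y=12.970, vy=9.980 → t=2.935, apex=18.046, x_land=12.564, impact vy=-18.817
  bounce: vy ← 0.83·18.817 = 15.618
Arc 2: start y=0.000, vy=15.618 → t=3.184, apex=12.432, x_land=26.192, impact vy=-15.618
  bounce: vy ← 0.83·15.618 = 12.963
Arc 3: start y=0.000, vy=12.963 → t=2.643, apex=8.565, x_land=37.503, impact vy=-12.963
  bounce: vy ← 0.83·12.963 = 10.759

1 2.935 18.046 12.564
2 3.184 12.432 26.192
3 2.643 8.565 37.503
final: 37.503 10.759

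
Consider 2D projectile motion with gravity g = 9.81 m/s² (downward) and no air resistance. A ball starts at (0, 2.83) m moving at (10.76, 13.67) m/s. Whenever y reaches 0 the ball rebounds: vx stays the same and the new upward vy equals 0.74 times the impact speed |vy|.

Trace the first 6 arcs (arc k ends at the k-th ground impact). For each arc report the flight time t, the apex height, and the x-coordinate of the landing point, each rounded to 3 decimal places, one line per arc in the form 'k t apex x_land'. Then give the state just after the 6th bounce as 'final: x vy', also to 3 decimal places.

1 2.981 12.354 32.070
2 2.349 6.765 57.344
3 1.738 3.705 76.046
4 1.286 2.029 89.886
5 0.952 1.111 100.128
6 0.704 0.608 107.706
final: 107.706 2.557

Arc 1: start y=2.830, vy=13.670 → t=2.981, apex=12.354, x_land=32.070, impact vy=-15.569
  bounce: vy ← 0.74·15.569 = 11.521
Arc 2: start y=0.000, vy=11.521 → t=2.349, apex=6.765, x_land=57.344, impact vy=-11.521
  bounce: vy ← 0.74·11.521 = 8.526
Arc 3: start y=0.000, vy=8.526 → t=1.738, apex=3.705, x_land=76.046, impact vy=-8.526
  bounce: vy ← 0.74·8.526 = 6.309
Arc 4: start y=0.000, vy=6.309 → t=1.286, apex=2.029, x_land=89.886, impact vy=-6.309
  bounce: vy ← 0.74·6.309 = 4.669
Arc 5: start y=0.000, vy=4.669 → t=0.952, apex=1.111, x_land=100.128, impact vy=-4.669
  bounce: vy ← 0.74·4.669 = 3.455
Arc 6: start y=0.000, vy=3.455 → t=0.704, apex=0.608, x_land=107.706, impact vy=-3.455
  bounce: vy ← 0.74·3.455 = 2.557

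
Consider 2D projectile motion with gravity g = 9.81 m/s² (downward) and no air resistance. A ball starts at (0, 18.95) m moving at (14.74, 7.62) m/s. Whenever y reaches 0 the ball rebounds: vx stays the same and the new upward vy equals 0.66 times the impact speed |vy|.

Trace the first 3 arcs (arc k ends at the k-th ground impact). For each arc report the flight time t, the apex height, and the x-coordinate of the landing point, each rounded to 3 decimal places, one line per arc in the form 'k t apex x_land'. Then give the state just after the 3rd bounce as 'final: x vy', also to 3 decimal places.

1 2.890 21.909 42.602
2 2.790 9.544 83.723
3 1.841 4.157 110.863
final: 110.863 5.961

Arc 1: start y=18.950, vy=7.620 → t=2.890, apex=21.909, x_land=42.602, impact vy=-20.733
  bounce: vy ← 0.66·20.733 = 13.684
Arc 2: start y=0.000, vy=13.684 → t=2.790, apex=9.544, x_land=83.723, impact vy=-13.684
  bounce: vy ← 0.66·13.684 = 9.031
Arc 3: start y=0.000, vy=9.031 → t=1.841, apex=4.157, x_land=110.863, impact vy=-9.031
  bounce: vy ← 0.66·9.031 = 5.961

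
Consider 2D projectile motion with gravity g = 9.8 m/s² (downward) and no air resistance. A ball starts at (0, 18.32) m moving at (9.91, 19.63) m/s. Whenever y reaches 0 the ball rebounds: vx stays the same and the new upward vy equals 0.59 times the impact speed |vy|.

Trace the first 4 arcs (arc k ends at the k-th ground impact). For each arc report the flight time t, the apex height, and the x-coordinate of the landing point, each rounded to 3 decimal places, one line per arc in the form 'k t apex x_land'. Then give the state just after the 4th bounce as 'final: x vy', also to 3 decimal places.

Arc 1: start y=18.320, vy=19.630 → t=4.787, apex=37.980, x_land=47.440, impact vy=-27.284
  bounce: vy ← 0.59·27.284 = 16.097
Arc 2: start y=0.000, vy=16.097 → t=3.285, apex=13.221, x_land=79.997, impact vy=-16.097
  bounce: vy ← 0.59·16.097 = 9.498
Arc 3: start y=0.000, vy=9.498 → t=1.938, apex=4.602, x_land=99.205, impact vy=-9.498
  bounce: vy ← 0.59·9.498 = 5.604
Arc 4: start y=0.000, vy=5.604 → t=1.144, apex=1.602, x_land=110.538, impact vy=-5.604
  bounce: vy ← 0.59·5.604 = 3.306

1 4.787 37.980 47.440
2 3.285 13.221 79.997
3 1.938 4.602 99.205
4 1.144 1.602 110.538
final: 110.538 3.306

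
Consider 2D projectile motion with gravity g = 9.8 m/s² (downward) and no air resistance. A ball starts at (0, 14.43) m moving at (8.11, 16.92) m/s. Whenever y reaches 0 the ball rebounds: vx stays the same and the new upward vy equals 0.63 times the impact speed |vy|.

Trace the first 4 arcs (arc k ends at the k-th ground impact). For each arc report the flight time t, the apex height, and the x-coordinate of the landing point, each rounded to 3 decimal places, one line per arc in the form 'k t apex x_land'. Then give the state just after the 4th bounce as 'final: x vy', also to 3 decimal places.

Arc 1: start y=14.430, vy=16.920 → t=4.161, apex=29.036, x_land=33.744, impact vy=-23.856
  bounce: vy ← 0.63·23.856 = 15.029
Arc 2: start y=0.000, vy=15.029 → t=3.067, apex=11.525, x_land=58.619, impact vy=-15.029
  bounce: vy ← 0.63·15.029 = 9.468
Arc 3: start y=0.000, vy=9.468 → t=1.932, apex=4.574, x_land=74.291, impact vy=-9.468
  bounce: vy ← 0.63·9.468 = 5.965
Arc 4: start y=0.000, vy=5.965 → t=1.217, apex=1.815, x_land=84.164, impact vy=-5.965
  bounce: vy ← 0.63·5.965 = 3.758

1 4.161 29.036 33.744
2 3.067 11.525 58.619
3 1.932 4.574 74.291
4 1.217 1.815 84.164
final: 84.164 3.758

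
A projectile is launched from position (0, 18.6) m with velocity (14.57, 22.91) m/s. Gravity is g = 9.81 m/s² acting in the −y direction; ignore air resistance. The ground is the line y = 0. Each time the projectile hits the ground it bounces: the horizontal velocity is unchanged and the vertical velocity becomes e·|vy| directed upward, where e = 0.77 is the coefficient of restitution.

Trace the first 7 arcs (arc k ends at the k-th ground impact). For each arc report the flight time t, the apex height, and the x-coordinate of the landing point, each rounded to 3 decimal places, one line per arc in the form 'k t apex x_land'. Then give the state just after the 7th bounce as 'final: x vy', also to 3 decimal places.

Arc 1: start y=18.600, vy=22.910 → t=5.376, apex=45.352, x_land=78.330, impact vy=-29.830
  bounce: vy ← 0.77·29.830 = 22.969
Arc 2: start y=0.000, vy=22.969 → t=4.683, apex=26.889, x_land=146.557, impact vy=-22.969
  bounce: vy ← 0.77·22.969 = 17.686
Arc 3: start y=0.000, vy=17.686 → t=3.606, apex=15.942, x_land=199.092, impact vy=-17.686
  bounce: vy ← 0.77·17.686 = 13.618
Arc 4: start y=0.000, vy=13.618 → t=2.776, apex=9.452, x_land=239.544, impact vy=-13.618
  bounce: vy ← 0.77·13.618 = 10.486
Arc 5: start y=0.000, vy=10.486 → t=2.138, apex=5.604, x_land=270.692, impact vy=-10.486
  bounce: vy ← 0.77·10.486 = 8.074
Arc 6: start y=0.000, vy=8.074 → t=1.646, apex=3.323, x_land=294.676, impact vy=-8.074
  bounce: vy ← 0.77·8.074 = 6.217
Arc 7: start y=0.000, vy=6.217 → t=1.268, apex=1.970, x_land=313.143, impact vy=-6.217
  bounce: vy ← 0.77·6.217 = 4.787

1 5.376 45.352 78.330
2 4.683 26.889 146.557
3 3.606 15.942 199.092
4 2.776 9.452 239.544
5 2.138 5.604 270.692
6 1.646 3.323 294.676
7 1.268 1.970 313.143
final: 313.143 4.787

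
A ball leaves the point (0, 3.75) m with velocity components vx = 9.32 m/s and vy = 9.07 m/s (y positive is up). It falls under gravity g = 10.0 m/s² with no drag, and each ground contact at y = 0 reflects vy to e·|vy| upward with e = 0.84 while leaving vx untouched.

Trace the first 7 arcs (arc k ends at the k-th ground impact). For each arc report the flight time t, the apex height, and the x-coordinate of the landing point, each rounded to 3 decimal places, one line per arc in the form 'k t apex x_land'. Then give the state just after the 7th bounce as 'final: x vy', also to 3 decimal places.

1 2.161 7.863 20.141
2 2.107 5.548 39.776
3 1.770 3.915 56.270
4 1.487 2.762 70.125
5 1.249 1.949 81.763
6 1.049 1.375 91.539
7 0.881 0.970 99.751
final: 99.751 3.701

Arc 1: start y=3.750, vy=9.070 → t=2.161, apex=7.863, x_land=20.141, impact vy=-12.541
  bounce: vy ← 0.84·12.541 = 10.534
Arc 2: start y=0.000, vy=10.534 → t=2.107, apex=5.548, x_land=39.776, impact vy=-10.534
  bounce: vy ← 0.84·10.534 = 8.849
Arc 3: start y=0.000, vy=8.849 → t=1.770, apex=3.915, x_land=56.270, impact vy=-8.849
  bounce: vy ← 0.84·8.849 = 7.433
Arc 4: start y=0.000, vy=7.433 → t=1.487, apex=2.762, x_land=70.125, impact vy=-7.433
  bounce: vy ← 0.84·7.433 = 6.244
Arc 5: start y=0.000, vy=6.244 → t=1.249, apex=1.949, x_land=81.763, impact vy=-6.244
  bounce: vy ← 0.84·6.244 = 5.245
Arc 6: start y=0.000, vy=5.245 → t=1.049, apex=1.375, x_land=91.539, impact vy=-5.245
  bounce: vy ← 0.84·5.245 = 4.405
Arc 7: start y=0.000, vy=4.405 → t=0.881, apex=0.970, x_land=99.751, impact vy=-4.405
  bounce: vy ← 0.84·4.405 = 3.701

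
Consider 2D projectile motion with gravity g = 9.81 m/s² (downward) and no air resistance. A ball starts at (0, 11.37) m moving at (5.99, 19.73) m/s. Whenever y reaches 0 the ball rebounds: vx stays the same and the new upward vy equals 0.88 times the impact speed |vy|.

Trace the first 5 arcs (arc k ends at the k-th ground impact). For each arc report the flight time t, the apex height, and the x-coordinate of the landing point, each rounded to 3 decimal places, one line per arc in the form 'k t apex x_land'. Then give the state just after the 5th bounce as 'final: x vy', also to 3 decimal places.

Arc 1: start y=11.370, vy=19.730 → t=4.534, apex=31.211, x_land=27.157, impact vy=-24.746
  bounce: vy ← 0.88·24.746 = 21.776
Arc 2: start y=0.000, vy=21.776 → t=4.440, apex=24.170, x_land=53.750, impact vy=-21.776
  bounce: vy ← 0.88·21.776 = 19.163
Arc 3: start y=0.000, vy=19.163 → t=3.907, apex=18.717, x_land=77.152, impact vy=-19.163
  bounce: vy ← 0.88·19.163 = 16.864
Arc 4: start y=0.000, vy=16.864 → t=3.438, apex=14.494, x_land=97.746, impact vy=-16.864
  bounce: vy ← 0.88·16.864 = 14.840
Arc 5: start y=0.000, vy=14.840 → t=3.025, apex=11.224, x_land=115.869, impact vy=-14.840
  bounce: vy ← 0.88·14.840 = 13.059

1 4.534 31.211 27.157
2 4.440 24.170 53.750
3 3.907 18.717 77.152
4 3.438 14.494 97.746
5 3.025 11.224 115.869
final: 115.869 13.059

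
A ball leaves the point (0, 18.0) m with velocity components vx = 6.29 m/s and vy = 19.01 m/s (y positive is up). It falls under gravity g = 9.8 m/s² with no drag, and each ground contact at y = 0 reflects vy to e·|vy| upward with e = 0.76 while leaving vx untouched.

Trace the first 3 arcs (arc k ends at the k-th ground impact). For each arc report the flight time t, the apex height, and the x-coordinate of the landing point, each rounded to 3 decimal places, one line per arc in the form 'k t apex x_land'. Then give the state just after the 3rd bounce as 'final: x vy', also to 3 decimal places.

Arc 1: start y=18.000, vy=19.010 → t=4.667, apex=36.438, x_land=29.354, impact vy=-26.724
  bounce: vy ← 0.76·26.724 = 20.310
Arc 2: start y=0.000, vy=20.310 → t=4.145, apex=21.046, x_land=55.426, impact vy=-20.310
  bounce: vy ← 0.76·20.310 = 15.436
Arc 3: start y=0.000, vy=15.436 → t=3.150, apex=12.156, x_land=75.240, impact vy=-15.436
  bounce: vy ← 0.76·15.436 = 11.731

1 4.667 36.438 29.354
2 4.145 21.046 55.426
3 3.150 12.156 75.240
final: 75.240 11.731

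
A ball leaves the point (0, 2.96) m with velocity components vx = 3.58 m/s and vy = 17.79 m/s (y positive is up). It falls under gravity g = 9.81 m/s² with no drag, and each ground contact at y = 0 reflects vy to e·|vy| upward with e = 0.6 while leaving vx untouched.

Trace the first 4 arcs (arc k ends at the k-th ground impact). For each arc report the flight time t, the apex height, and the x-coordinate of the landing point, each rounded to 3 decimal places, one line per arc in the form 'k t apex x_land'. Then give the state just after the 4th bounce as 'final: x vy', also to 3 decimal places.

1 3.786 19.091 13.555
2 2.367 6.873 22.030
3 1.420 2.474 27.115
4 0.852 0.891 30.167
final: 30.167 2.508

Arc 1: start y=2.960, vy=17.790 → t=3.786, apex=19.091, x_land=13.555, impact vy=-19.354
  bounce: vy ← 0.6·19.354 = 11.612
Arc 2: start y=0.000, vy=11.612 → t=2.367, apex=6.873, x_land=22.030, impact vy=-11.612
  bounce: vy ← 0.6·11.612 = 6.967
Arc 3: start y=0.000, vy=6.967 → t=1.420, apex=2.474, x_land=27.115, impact vy=-6.967
  bounce: vy ← 0.6·6.967 = 4.180
Arc 4: start y=0.000, vy=4.180 → t=0.852, apex=0.891, x_land=30.167, impact vy=-4.180
  bounce: vy ← 0.6·4.180 = 2.508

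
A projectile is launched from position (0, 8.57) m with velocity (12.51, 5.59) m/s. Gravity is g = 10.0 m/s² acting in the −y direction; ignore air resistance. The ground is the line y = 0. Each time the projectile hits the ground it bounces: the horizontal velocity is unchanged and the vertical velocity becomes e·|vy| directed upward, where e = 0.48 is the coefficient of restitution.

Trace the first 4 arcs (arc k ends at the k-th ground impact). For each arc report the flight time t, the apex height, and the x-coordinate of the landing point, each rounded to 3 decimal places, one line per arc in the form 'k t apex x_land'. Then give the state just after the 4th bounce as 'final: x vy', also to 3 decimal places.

Arc 1: start y=8.570, vy=5.590 → t=1.983, apex=10.132, x_land=24.802, impact vy=-14.235
  bounce: vy ← 0.48·14.235 = 6.833
Arc 2: start y=0.000, vy=6.833 → t=1.367, apex=2.335, x_land=41.898, impact vy=-6.833
  bounce: vy ← 0.48·6.833 = 3.280
Arc 3: start y=0.000, vy=3.280 → t=0.656, apex=0.538, x_land=50.104, impact vy=-3.280
  bounce: vy ← 0.48·3.280 = 1.574
Arc 4: start y=0.000, vy=1.574 → t=0.315, apex=0.124, x_land=54.043, impact vy=-1.574
  bounce: vy ← 0.48·1.574 = 0.756

1 1.983 10.132 24.802
2 1.367 2.335 41.898
3 0.656 0.538 50.104
4 0.315 0.124 54.043
final: 54.043 0.756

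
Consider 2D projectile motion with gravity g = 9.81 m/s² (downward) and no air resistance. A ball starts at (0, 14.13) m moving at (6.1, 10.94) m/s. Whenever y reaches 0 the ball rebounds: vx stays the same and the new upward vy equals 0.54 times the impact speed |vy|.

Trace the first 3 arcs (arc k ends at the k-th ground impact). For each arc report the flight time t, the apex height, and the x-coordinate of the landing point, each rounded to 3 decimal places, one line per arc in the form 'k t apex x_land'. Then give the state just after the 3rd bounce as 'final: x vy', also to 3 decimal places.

Arc 1: start y=14.130, vy=10.940 → t=3.146, apex=20.230, x_land=19.191, impact vy=-19.923
  bounce: vy ← 0.54·19.923 = 10.758
Arc 2: start y=0.000, vy=10.758 → t=2.193, apex=5.899, x_land=32.570, impact vy=-10.758
  bounce: vy ← 0.54·10.758 = 5.809
Arc 3: start y=0.000, vy=5.809 → t=1.184, apex=1.720, x_land=39.795, impact vy=-5.809
  bounce: vy ← 0.54·5.809 = 3.137

1 3.146 20.230 19.191
2 2.193 5.899 32.570
3 1.184 1.720 39.795
final: 39.795 3.137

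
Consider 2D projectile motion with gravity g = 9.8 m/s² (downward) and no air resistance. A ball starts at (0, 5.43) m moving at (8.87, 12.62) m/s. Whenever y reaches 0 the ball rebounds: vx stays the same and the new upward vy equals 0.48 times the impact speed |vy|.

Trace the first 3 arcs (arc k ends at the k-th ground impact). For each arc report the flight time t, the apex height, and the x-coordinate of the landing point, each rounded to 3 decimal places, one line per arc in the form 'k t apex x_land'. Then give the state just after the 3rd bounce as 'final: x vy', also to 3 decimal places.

1 2.951 13.556 26.176
2 1.597 3.123 40.339
3 0.766 0.720 47.137
final: 47.137 1.803

Arc 1: start y=5.430, vy=12.620 → t=2.951, apex=13.556, x_land=26.176, impact vy=-16.300
  bounce: vy ← 0.48·16.300 = 7.824
Arc 2: start y=0.000, vy=7.824 → t=1.597, apex=3.123, x_land=40.339, impact vy=-7.824
  bounce: vy ← 0.48·7.824 = 3.756
Arc 3: start y=0.000, vy=3.756 → t=0.766, apex=0.720, x_land=47.137, impact vy=-3.756
  bounce: vy ← 0.48·3.756 = 1.803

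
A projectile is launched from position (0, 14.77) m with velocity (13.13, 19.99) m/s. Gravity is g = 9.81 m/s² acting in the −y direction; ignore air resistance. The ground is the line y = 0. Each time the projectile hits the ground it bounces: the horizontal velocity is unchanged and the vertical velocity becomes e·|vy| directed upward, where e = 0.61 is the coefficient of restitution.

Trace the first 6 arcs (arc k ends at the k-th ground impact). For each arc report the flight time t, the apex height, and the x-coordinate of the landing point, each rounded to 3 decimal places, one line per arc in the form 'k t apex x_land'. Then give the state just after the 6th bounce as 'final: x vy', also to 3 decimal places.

Arc 1: start y=14.770, vy=19.990 → t=4.714, apex=35.137, x_land=61.897, impact vy=-26.256
  bounce: vy ← 0.61·26.256 = 16.016
Arc 2: start y=0.000, vy=16.016 → t=3.265, apex=13.074, x_land=104.771, impact vy=-16.016
  bounce: vy ← 0.61·16.016 = 9.770
Arc 3: start y=0.000, vy=9.770 → t=1.992, apex=4.865, x_land=130.923, impact vy=-9.770
  bounce: vy ← 0.61·9.770 = 5.960
Arc 4: start y=0.000, vy=5.960 → t=1.215, apex=1.810, x_land=146.877, impact vy=-5.960
  bounce: vy ← 0.61·5.960 = 3.635
Arc 5: start y=0.000, vy=3.635 → t=0.741, apex=0.674, x_land=156.608, impact vy=-3.635
  bounce: vy ← 0.61·3.635 = 2.218
Arc 6: start y=0.000, vy=2.218 → t=0.452, apex=0.251, x_land=162.544, impact vy=-2.218
  bounce: vy ← 0.61·2.218 = 1.353

1 4.714 35.137 61.897
2 3.265 13.074 104.771
3 1.992 4.865 130.923
4 1.215 1.810 146.877
5 0.741 0.674 156.608
6 0.452 0.251 162.544
final: 162.544 1.353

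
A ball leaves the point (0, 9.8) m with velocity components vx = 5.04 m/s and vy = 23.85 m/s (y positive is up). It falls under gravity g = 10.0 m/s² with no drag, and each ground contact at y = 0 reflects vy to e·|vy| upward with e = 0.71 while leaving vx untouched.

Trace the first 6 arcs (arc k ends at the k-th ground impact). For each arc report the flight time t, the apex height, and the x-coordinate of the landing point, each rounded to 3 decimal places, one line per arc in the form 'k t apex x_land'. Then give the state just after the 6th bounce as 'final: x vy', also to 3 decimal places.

1 5.151 38.241 25.959
2 3.927 19.277 45.751
3 2.788 9.718 59.804
4 1.980 4.899 69.781
5 1.406 2.469 76.865
6 0.998 1.245 81.895
final: 81.895 3.543

Arc 1: start y=9.800, vy=23.850 → t=5.151, apex=38.241, x_land=25.959, impact vy=-27.655
  bounce: vy ← 0.71·27.655 = 19.635
Arc 2: start y=0.000, vy=19.635 → t=3.927, apex=19.277, x_land=45.751, impact vy=-19.635
  bounce: vy ← 0.71·19.635 = 13.941
Arc 3: start y=0.000, vy=13.941 → t=2.788, apex=9.718, x_land=59.804, impact vy=-13.941
  bounce: vy ← 0.71·13.941 = 9.898
Arc 4: start y=0.000, vy=9.898 → t=1.980, apex=4.899, x_land=69.781, impact vy=-9.898
  bounce: vy ← 0.71·9.898 = 7.028
Arc 5: start y=0.000, vy=7.028 → t=1.406, apex=2.469, x_land=76.865, impact vy=-7.028
  bounce: vy ← 0.71·7.028 = 4.990
Arc 6: start y=0.000, vy=4.990 → t=0.998, apex=1.245, x_land=81.895, impact vy=-4.990
  bounce: vy ← 0.71·4.990 = 3.543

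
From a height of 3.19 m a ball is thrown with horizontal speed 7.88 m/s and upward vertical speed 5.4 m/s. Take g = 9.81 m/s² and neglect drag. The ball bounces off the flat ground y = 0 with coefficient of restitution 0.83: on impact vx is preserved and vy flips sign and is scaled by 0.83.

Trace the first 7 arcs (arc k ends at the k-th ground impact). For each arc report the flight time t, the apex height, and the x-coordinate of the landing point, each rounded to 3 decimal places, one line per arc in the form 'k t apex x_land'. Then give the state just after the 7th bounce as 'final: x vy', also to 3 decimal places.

1 1.527 4.676 12.032
2 1.621 3.221 24.804
3 1.345 2.219 35.405
4 1.117 1.529 44.203
5 0.927 1.053 51.506
6 0.769 0.726 57.568
7 0.638 0.500 62.599
final: 62.599 2.599

Arc 1: start y=3.190, vy=5.400 → t=1.527, apex=4.676, x_land=12.032, impact vy=-9.579
  bounce: vy ← 0.83·9.579 = 7.950
Arc 2: start y=0.000, vy=7.950 → t=1.621, apex=3.221, x_land=24.804, impact vy=-7.950
  bounce: vy ← 0.83·7.950 = 6.599
Arc 3: start y=0.000, vy=6.599 → t=1.345, apex=2.219, x_land=35.405, impact vy=-6.599
  bounce: vy ← 0.83·6.599 = 5.477
Arc 4: start y=0.000, vy=5.477 → t=1.117, apex=1.529, x_land=44.203, impact vy=-5.477
  bounce: vy ← 0.83·5.477 = 4.546
Arc 5: start y=0.000, vy=4.546 → t=0.927, apex=1.053, x_land=51.506, impact vy=-4.546
  bounce: vy ← 0.83·4.546 = 3.773
Arc 6: start y=0.000, vy=3.773 → t=0.769, apex=0.726, x_land=57.568, impact vy=-3.773
  bounce: vy ← 0.83·3.773 = 3.132
Arc 7: start y=0.000, vy=3.132 → t=0.638, apex=0.500, x_land=62.599, impact vy=-3.132
  bounce: vy ← 0.83·3.132 = 2.599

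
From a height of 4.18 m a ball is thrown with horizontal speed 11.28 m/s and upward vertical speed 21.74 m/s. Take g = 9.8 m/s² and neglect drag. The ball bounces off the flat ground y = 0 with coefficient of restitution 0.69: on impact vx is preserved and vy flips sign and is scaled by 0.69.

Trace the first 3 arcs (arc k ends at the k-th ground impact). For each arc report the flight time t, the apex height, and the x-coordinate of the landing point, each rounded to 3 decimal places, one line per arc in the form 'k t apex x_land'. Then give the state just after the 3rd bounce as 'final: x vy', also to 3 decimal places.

Arc 1: start y=4.180, vy=21.740 → t=4.621, apex=28.294, x_land=52.129, impact vy=-23.549
  bounce: vy ← 0.69·23.549 = 16.249
Arc 2: start y=0.000, vy=16.249 → t=3.316, apex=13.471, x_land=89.534, impact vy=-16.249
  bounce: vy ← 0.69·16.249 = 11.212
Arc 3: start y=0.000, vy=11.212 → t=2.288, apex=6.413, x_land=115.344, impact vy=-11.212
  bounce: vy ← 0.69·11.212 = 7.736

1 4.621 28.294 52.129
2 3.316 13.471 89.534
3 2.288 6.413 115.344
final: 115.344 7.736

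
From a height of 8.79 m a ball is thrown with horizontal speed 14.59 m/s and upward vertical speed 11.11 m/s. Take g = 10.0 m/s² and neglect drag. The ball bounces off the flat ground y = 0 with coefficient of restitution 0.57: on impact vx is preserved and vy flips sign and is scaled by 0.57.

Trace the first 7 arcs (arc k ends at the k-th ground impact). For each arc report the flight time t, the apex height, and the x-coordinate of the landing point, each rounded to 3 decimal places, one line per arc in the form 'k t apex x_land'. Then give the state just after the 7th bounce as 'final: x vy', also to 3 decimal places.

Arc 1: start y=8.790, vy=11.110 → t=2.841, apex=14.962, x_land=41.448, impact vy=-17.298
  bounce: vy ← 0.57·17.298 = 9.860
Arc 2: start y=0.000, vy=9.860 → t=1.972, apex=4.861, x_land=70.219, impact vy=-9.860
  bounce: vy ← 0.57·9.860 = 5.620
Arc 3: start y=0.000, vy=5.620 → t=1.124, apex=1.579, x_land=86.619, impact vy=-5.620
  bounce: vy ← 0.57·5.620 = 3.204
Arc 4: start y=0.000, vy=3.204 → t=0.641, apex=0.513, x_land=95.967, impact vy=-3.204
  bounce: vy ← 0.57·3.204 = 1.826
Arc 5: start y=0.000, vy=1.826 → t=0.365, apex=0.167, x_land=101.295, impact vy=-1.826
  bounce: vy ← 0.57·1.826 = 1.041
Arc 6: start y=0.000, vy=1.041 → t=0.208, apex=0.054, x_land=104.333, impact vy=-1.041
  bounce: vy ← 0.57·1.041 = 0.593
Arc 7: start y=0.000, vy=0.593 → t=0.119, apex=0.018, x_land=106.064, impact vy=-0.593
  bounce: vy ← 0.57·0.593 = 0.338

1 2.841 14.962 41.448
2 1.972 4.861 70.219
3 1.124 1.579 86.619
4 0.641 0.513 95.967
5 0.365 0.167 101.295
6 0.208 0.054 104.333
7 0.119 0.018 106.064
final: 106.064 0.338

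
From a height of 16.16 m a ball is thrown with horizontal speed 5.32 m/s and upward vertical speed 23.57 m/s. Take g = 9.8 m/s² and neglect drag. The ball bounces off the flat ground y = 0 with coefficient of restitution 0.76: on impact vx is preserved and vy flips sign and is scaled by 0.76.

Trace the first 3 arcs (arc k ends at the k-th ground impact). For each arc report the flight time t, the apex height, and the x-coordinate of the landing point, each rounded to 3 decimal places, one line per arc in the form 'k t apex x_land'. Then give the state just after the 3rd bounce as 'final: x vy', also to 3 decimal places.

1 5.419 44.504 28.828
2 4.581 25.706 53.198
3 3.481 14.848 71.719
final: 71.719 12.965

Arc 1: start y=16.160, vy=23.570 → t=5.419, apex=44.504, x_land=28.828, impact vy=-29.534
  bounce: vy ← 0.76·29.534 = 22.446
Arc 2: start y=0.000, vy=22.446 → t=4.581, apex=25.706, x_land=53.198, impact vy=-22.446
  bounce: vy ← 0.76·22.446 = 17.059
Arc 3: start y=0.000, vy=17.059 → t=3.481, apex=14.848, x_land=71.719, impact vy=-17.059
  bounce: vy ← 0.76·17.059 = 12.965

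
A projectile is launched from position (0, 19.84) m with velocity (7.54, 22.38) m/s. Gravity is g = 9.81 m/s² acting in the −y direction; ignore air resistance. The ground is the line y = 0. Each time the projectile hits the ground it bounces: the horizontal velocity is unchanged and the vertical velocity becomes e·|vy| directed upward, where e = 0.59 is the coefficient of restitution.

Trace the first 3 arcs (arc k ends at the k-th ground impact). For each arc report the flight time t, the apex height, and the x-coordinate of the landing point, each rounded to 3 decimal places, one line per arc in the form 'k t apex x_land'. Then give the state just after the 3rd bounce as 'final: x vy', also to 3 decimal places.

Arc 1: start y=19.840, vy=22.380 → t=5.323, apex=45.368, x_land=40.133, impact vy=-29.835
  bounce: vy ← 0.59·29.835 = 17.603
Arc 2: start y=0.000, vy=17.603 → t=3.589, apex=15.793, x_land=67.191, impact vy=-17.603
  bounce: vy ← 0.59·17.603 = 10.386
Arc 3: start y=0.000, vy=10.386 → t=2.117, apex=5.497, x_land=83.156, impact vy=-10.386
  bounce: vy ← 0.59·10.386 = 6.127

1 5.323 45.368 40.133
2 3.589 15.793 67.191
3 2.117 5.497 83.156
final: 83.156 6.127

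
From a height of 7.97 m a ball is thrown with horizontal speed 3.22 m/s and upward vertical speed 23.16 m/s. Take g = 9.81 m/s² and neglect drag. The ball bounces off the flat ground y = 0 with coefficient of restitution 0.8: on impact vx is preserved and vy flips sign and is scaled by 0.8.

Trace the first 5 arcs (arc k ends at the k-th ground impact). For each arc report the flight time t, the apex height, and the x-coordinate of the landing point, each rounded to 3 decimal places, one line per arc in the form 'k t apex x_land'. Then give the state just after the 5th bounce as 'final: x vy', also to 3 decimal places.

Arc 1: start y=7.970, vy=23.160 → t=5.044, apex=35.309, x_land=16.241, impact vy=-26.320
  bounce: vy ← 0.8·26.320 = 21.056
Arc 2: start y=0.000, vy=21.056 → t=4.293, apex=22.598, x_land=30.064, impact vy=-21.056
  bounce: vy ← 0.8·21.056 = 16.845
Arc 3: start y=0.000, vy=16.845 → t=3.434, apex=14.462, x_land=41.122, impact vy=-16.845
  bounce: vy ← 0.8·16.845 = 13.476
Arc 4: start y=0.000, vy=13.476 → t=2.747, apex=9.256, x_land=49.969, impact vy=-13.476
  bounce: vy ← 0.8·13.476 = 10.781
Arc 5: start y=0.000, vy=10.781 → t=2.198, apex=5.924, x_land=57.046, impact vy=-10.781
  bounce: vy ← 0.8·10.781 = 8.625

1 5.044 35.309 16.241
2 4.293 22.598 30.064
3 3.434 14.462 41.122
4 2.747 9.256 49.969
5 2.198 5.924 57.046
final: 57.046 8.625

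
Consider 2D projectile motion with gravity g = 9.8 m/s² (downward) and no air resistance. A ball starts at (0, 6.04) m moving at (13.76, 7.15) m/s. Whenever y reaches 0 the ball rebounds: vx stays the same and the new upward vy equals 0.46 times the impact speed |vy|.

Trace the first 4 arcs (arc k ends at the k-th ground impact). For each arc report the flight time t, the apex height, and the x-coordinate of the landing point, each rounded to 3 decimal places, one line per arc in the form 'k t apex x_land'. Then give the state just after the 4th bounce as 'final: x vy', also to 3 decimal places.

Arc 1: start y=6.040, vy=7.150 → t=2.058, apex=8.648, x_land=28.320, impact vy=-13.019
  bounce: vy ← 0.46·13.019 = 5.989
Arc 2: start y=0.000, vy=5.989 → t=1.222, apex=1.830, x_land=45.138, impact vy=-5.989
  bounce: vy ← 0.46·5.989 = 2.755
Arc 3: start y=0.000, vy=2.755 → t=0.562, apex=0.387, x_land=52.874, impact vy=-2.755
  bounce: vy ← 0.46·2.755 = 1.267
Arc 4: start y=0.000, vy=1.267 → t=0.259, apex=0.082, x_land=56.432, impact vy=-1.267
  bounce: vy ← 0.46·1.267 = 0.583

1 2.058 8.648 28.320
2 1.222 1.830 45.138
3 0.562 0.387 52.874
4 0.259 0.082 56.432
final: 56.432 0.583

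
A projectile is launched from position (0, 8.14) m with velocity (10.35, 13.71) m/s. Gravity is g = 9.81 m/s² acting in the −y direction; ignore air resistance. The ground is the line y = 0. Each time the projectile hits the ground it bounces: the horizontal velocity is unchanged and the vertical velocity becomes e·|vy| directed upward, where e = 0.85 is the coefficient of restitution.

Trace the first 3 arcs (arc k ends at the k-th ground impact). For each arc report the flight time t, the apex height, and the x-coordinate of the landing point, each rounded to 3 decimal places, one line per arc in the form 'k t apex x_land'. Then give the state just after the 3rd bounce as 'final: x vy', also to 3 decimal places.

1 3.298 17.720 34.137
2 3.231 12.803 67.580
3 2.747 9.250 96.006
final: 96.006 11.451

Arc 1: start y=8.140, vy=13.710 → t=3.298, apex=17.720, x_land=34.137, impact vy=-18.646
  bounce: vy ← 0.85·18.646 = 15.849
Arc 2: start y=0.000, vy=15.849 → t=3.231, apex=12.803, x_land=67.580, impact vy=-15.849
  bounce: vy ← 0.85·15.849 = 13.472
Arc 3: start y=0.000, vy=13.472 → t=2.747, apex=9.250, x_land=96.006, impact vy=-13.472
  bounce: vy ← 0.85·13.472 = 11.451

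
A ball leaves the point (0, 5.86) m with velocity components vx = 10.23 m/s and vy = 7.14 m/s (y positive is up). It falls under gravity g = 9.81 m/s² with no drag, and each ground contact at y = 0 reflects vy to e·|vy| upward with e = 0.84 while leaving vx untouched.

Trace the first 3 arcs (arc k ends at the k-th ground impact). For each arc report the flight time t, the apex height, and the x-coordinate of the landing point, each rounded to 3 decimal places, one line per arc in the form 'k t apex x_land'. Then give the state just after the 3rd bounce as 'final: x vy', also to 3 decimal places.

Arc 1: start y=5.860, vy=7.140 → t=2.041, apex=8.458, x_land=20.879, impact vy=-12.882
  bounce: vy ← 0.84·12.882 = 10.821
Arc 2: start y=0.000, vy=10.821 → t=2.206, apex=5.968, x_land=43.448, impact vy=-10.821
  bounce: vy ← 0.84·10.821 = 9.090
Arc 3: start y=0.000, vy=9.090 → t=1.853, apex=4.211, x_land=62.406, impact vy=-9.090
  bounce: vy ← 0.84·9.090 = 7.635

1 2.041 8.458 20.879
2 2.206 5.968 43.448
3 1.853 4.211 62.406
final: 62.406 7.635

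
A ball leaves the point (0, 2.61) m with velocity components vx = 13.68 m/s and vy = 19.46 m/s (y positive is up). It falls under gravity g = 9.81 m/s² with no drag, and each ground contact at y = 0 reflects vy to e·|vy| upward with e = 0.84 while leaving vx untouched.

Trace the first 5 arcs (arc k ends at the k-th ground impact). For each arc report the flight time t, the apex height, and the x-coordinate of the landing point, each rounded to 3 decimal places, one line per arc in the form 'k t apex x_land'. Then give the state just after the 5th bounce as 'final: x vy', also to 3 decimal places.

Arc 1: start y=2.610, vy=19.460 → t=4.097, apex=21.911, x_land=56.050, impact vy=-20.734
  bounce: vy ← 0.84·20.734 = 17.417
Arc 2: start y=0.000, vy=17.417 → t=3.551, apex=15.461, x_land=104.625, impact vy=-17.417
  bounce: vy ← 0.84·17.417 = 14.630
Arc 3: start y=0.000, vy=14.630 → t=2.983, apex=10.909, x_land=145.428, impact vy=-14.630
  bounce: vy ← 0.84·14.630 = 12.289
Arc 4: start y=0.000, vy=12.289 → t=2.505, apex=7.697, x_land=179.702, impact vy=-12.289
  bounce: vy ← 0.84·12.289 = 10.323
Arc 5: start y=0.000, vy=10.323 → t=2.105, apex=5.431, x_land=208.493, impact vy=-10.323
  bounce: vy ← 0.84·10.323 = 8.671

1 4.097 21.911 56.050
2 3.551 15.461 104.625
3 2.983 10.909 145.428
4 2.505 7.697 179.702
5 2.105 5.431 208.493
final: 208.493 8.671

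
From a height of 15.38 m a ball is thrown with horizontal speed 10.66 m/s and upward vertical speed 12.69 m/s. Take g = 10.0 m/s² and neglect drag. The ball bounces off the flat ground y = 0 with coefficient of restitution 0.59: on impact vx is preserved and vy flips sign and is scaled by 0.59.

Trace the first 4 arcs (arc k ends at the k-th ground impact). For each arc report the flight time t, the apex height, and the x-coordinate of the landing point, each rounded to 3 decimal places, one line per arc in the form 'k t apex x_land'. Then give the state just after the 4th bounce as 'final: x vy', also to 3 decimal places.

1 3.434 23.432 36.604
2 2.554 8.157 63.835
3 1.507 2.839 79.901
4 0.889 0.988 89.380
final: 89.380 2.623

Arc 1: start y=15.380, vy=12.690 → t=3.434, apex=23.432, x_land=36.604, impact vy=-21.648
  bounce: vy ← 0.59·21.648 = 12.772
Arc 2: start y=0.000, vy=12.772 → t=2.554, apex=8.157, x_land=63.835, impact vy=-12.772
  bounce: vy ← 0.59·12.772 = 7.536
Arc 3: start y=0.000, vy=7.536 → t=1.507, apex=2.839, x_land=79.901, impact vy=-7.536
  bounce: vy ← 0.59·7.536 = 4.446
Arc 4: start y=0.000, vy=4.446 → t=0.889, apex=0.988, x_land=89.380, impact vy=-4.446
  bounce: vy ← 0.59·4.446 = 2.623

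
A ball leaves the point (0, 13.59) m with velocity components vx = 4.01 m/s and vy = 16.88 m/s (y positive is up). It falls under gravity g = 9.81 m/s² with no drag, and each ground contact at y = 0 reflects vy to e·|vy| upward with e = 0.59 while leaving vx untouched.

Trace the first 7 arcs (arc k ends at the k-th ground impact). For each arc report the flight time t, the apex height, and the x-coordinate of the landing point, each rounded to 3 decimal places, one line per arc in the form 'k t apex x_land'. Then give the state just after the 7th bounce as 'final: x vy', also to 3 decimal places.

1 4.115 28.113 16.500
2 2.825 9.786 27.828
3 1.667 3.407 34.512
4 0.983 1.186 38.455
5 0.580 0.413 40.782
6 0.342 0.144 42.154
7 0.202 0.050 42.964
final: 42.964 0.584

Arc 1: start y=13.590, vy=16.880 → t=4.115, apex=28.113, x_land=16.500, impact vy=-23.486
  bounce: vy ← 0.59·23.486 = 13.856
Arc 2: start y=0.000, vy=13.856 → t=2.825, apex=9.786, x_land=27.828, impact vy=-13.856
  bounce: vy ← 0.59·13.856 = 8.175
Arc 3: start y=0.000, vy=8.175 → t=1.667, apex=3.407, x_land=34.512, impact vy=-8.175
  bounce: vy ← 0.59·8.175 = 4.823
Arc 4: start y=0.000, vy=4.823 → t=0.983, apex=1.186, x_land=38.455, impact vy=-4.823
  bounce: vy ← 0.59·4.823 = 2.846
Arc 5: start y=0.000, vy=2.846 → t=0.580, apex=0.413, x_land=40.782, impact vy=-2.846
  bounce: vy ← 0.59·2.846 = 1.679
Arc 6: start y=0.000, vy=1.679 → t=0.342, apex=0.144, x_land=42.154, impact vy=-1.679
  bounce: vy ← 0.59·1.679 = 0.991
Arc 7: start y=0.000, vy=0.991 → t=0.202, apex=0.050, x_land=42.964, impact vy=-0.991
  bounce: vy ← 0.59·0.991 = 0.584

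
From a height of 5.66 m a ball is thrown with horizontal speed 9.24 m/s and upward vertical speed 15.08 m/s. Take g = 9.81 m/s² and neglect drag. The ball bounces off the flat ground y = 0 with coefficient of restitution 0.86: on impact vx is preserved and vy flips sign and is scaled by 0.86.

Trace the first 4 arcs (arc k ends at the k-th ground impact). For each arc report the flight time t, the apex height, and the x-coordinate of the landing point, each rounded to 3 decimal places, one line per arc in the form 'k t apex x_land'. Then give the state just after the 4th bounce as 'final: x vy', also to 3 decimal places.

1 3.413 17.251 31.532
2 3.226 12.758 61.337
3 2.774 9.436 86.968
4 2.386 6.979 109.012
final: 109.012 10.063

Arc 1: start y=5.660, vy=15.080 → t=3.413, apex=17.251, x_land=31.532, impact vy=-18.397
  bounce: vy ← 0.86·18.397 = 15.822
Arc 2: start y=0.000, vy=15.822 → t=3.226, apex=12.758, x_land=61.337, impact vy=-15.822
  bounce: vy ← 0.86·15.822 = 13.607
Arc 3: start y=0.000, vy=13.607 → t=2.774, apex=9.436, x_land=86.968, impact vy=-13.607
  bounce: vy ← 0.86·13.607 = 11.702
Arc 4: start y=0.000, vy=11.702 → t=2.386, apex=6.979, x_land=109.012, impact vy=-11.702
  bounce: vy ← 0.86·11.702 = 10.063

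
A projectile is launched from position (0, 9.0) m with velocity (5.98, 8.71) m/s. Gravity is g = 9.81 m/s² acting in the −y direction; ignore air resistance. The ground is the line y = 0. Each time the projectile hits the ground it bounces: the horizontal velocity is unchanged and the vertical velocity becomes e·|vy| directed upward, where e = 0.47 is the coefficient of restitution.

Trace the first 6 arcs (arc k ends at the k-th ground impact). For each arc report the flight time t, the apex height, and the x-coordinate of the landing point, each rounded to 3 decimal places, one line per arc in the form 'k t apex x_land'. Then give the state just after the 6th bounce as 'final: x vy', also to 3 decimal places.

Arc 1: start y=9.000, vy=8.710 → t=2.507, apex=12.867, x_land=14.995, impact vy=-15.888
  bounce: vy ← 0.47·15.888 = 7.468
Arc 2: start y=0.000, vy=7.468 → t=1.522, apex=2.842, x_land=24.099, impact vy=-7.468
  bounce: vy ← 0.47·7.468 = 3.510
Arc 3: start y=0.000, vy=3.510 → t=0.716, apex=0.628, x_land=28.378, impact vy=-3.510
  bounce: vy ← 0.47·3.510 = 1.650
Arc 4: start y=0.000, vy=1.650 → t=0.336, apex=0.139, x_land=30.389, impact vy=-1.650
  bounce: vy ← 0.47·1.650 = 0.775
Arc 5: start y=0.000, vy=0.775 → t=0.158, apex=0.031, x_land=31.334, impact vy=-0.775
  bounce: vy ← 0.47·0.775 = 0.364
Arc 6: start y=0.000, vy=0.364 → t=0.074, apex=0.007, x_land=31.779, impact vy=-0.364
  bounce: vy ← 0.47·0.364 = 0.171

1 2.507 12.867 14.995
2 1.522 2.842 24.099
3 0.716 0.628 28.378
4 0.336 0.139 30.389
5 0.158 0.031 31.334
6 0.074 0.007 31.779
final: 31.779 0.171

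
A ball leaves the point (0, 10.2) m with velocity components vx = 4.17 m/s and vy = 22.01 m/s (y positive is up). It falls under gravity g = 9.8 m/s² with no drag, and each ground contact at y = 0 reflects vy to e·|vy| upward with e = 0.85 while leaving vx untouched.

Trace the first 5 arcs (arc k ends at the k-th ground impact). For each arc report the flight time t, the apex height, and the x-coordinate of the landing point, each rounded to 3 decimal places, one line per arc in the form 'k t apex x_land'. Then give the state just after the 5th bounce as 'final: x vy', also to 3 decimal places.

1 4.915 34.916 20.497
2 4.538 25.227 39.420
3 3.857 18.227 55.505
4 3.279 13.169 69.178
5 2.787 9.514 80.799
final: 80.799 11.607

Arc 1: start y=10.200, vy=22.010 → t=4.915, apex=34.916, x_land=20.497, impact vy=-26.160
  bounce: vy ← 0.85·26.160 = 22.236
Arc 2: start y=0.000, vy=22.236 → t=4.538, apex=25.227, x_land=39.420, impact vy=-22.236
  bounce: vy ← 0.85·22.236 = 18.901
Arc 3: start y=0.000, vy=18.901 → t=3.857, apex=18.227, x_land=55.505, impact vy=-18.901
  bounce: vy ← 0.85·18.901 = 16.066
Arc 4: start y=0.000, vy=16.066 → t=3.279, apex=13.169, x_land=69.178, impact vy=-16.066
  bounce: vy ← 0.85·16.066 = 13.656
Arc 5: start y=0.000, vy=13.656 → t=2.787, apex=9.514, x_land=80.799, impact vy=-13.656
  bounce: vy ← 0.85·13.656 = 11.607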